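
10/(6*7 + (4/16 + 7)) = 40/197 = 0.20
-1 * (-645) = 645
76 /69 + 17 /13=2161 /897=2.41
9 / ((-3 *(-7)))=3 / 7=0.43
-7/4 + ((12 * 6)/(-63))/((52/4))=-669/364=-1.84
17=17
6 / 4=3 / 2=1.50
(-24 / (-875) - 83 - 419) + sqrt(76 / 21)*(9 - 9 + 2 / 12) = -439226 / 875 + sqrt(399) / 63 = -501.66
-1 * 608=-608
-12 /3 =-4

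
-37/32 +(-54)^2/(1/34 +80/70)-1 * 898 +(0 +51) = 1626213/992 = 1639.33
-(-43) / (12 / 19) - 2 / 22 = 8975 / 132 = 67.99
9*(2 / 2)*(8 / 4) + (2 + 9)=29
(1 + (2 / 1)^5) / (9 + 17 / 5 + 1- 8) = 55 / 9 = 6.11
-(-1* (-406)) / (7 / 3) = -174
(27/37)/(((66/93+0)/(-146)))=-61101/407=-150.13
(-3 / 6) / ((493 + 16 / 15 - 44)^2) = -225 / 91152002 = -0.00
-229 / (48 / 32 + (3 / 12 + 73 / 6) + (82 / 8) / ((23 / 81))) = -15801 / 3451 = -4.58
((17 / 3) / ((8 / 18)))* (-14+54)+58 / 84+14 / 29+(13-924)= -486989 / 1218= -399.83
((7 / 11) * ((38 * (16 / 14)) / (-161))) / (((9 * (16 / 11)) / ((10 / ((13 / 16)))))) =-3040 / 18837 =-0.16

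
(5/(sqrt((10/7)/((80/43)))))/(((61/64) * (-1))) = -640 * sqrt(602)/2623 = -5.99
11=11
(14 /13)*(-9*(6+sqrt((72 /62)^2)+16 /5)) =-100.42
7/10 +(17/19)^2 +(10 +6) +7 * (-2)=3.50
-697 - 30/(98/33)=-34648/49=-707.10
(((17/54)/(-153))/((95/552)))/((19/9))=-92/16245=-0.01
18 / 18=1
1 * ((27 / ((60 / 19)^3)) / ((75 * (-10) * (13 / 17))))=-116603 / 78000000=-0.00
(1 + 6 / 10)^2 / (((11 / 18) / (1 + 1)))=2304 / 275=8.38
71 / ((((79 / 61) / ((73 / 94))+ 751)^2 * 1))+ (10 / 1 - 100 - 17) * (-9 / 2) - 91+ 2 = 8818235124355863 / 22466833907282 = 392.50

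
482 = 482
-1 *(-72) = 72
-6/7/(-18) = 1/21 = 0.05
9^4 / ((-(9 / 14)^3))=-24696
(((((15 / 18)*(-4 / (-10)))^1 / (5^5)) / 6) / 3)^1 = 1 / 168750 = 0.00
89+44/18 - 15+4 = 724/9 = 80.44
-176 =-176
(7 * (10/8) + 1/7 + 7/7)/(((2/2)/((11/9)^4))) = 4055557/183708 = 22.08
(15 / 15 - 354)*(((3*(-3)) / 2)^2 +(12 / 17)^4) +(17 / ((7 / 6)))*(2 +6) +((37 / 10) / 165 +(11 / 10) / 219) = -334230472989337 / 46947154100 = -7119.29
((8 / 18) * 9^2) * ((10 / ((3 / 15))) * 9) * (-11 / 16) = -22275 / 2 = -11137.50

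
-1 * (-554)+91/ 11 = 6185/ 11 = 562.27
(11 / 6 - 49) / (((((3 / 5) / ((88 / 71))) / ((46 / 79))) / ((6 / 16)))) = -357995 / 16827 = -21.28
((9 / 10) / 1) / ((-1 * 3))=-3 / 10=-0.30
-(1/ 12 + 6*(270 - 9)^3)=-1280129833/ 12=-106677486.08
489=489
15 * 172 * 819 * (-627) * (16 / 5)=-4239563328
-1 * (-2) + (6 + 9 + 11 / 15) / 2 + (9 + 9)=418 / 15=27.87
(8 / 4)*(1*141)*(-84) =-23688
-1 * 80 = -80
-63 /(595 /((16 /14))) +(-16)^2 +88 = 204608 /595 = 343.88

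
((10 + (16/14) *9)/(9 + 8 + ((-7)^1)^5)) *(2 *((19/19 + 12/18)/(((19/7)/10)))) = -1420/95703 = -0.01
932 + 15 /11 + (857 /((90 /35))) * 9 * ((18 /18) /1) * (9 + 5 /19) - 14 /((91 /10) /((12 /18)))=234073735 /8151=28717.18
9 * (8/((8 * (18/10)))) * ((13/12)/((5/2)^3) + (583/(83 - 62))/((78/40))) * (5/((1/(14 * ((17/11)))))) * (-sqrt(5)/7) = -49796332 * sqrt(5)/45045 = -2471.93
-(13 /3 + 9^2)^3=-16777216 /27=-621378.37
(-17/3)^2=289/9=32.11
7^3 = 343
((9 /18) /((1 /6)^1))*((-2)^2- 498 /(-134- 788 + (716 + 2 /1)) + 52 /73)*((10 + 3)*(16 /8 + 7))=6232005 /2482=2510.88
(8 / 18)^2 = 0.20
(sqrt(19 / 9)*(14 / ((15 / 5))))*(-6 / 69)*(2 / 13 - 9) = 140*sqrt(19) / 117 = 5.22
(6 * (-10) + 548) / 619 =488 / 619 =0.79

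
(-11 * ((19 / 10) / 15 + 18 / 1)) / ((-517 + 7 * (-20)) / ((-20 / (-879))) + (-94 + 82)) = 59818 / 8666145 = 0.01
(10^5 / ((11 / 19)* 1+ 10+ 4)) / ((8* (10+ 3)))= 237500 / 3601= 65.95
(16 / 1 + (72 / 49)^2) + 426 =1066426 / 2401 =444.16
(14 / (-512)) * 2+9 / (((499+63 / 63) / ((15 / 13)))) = -1411 / 41600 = -0.03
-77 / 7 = -11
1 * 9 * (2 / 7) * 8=144 / 7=20.57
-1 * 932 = -932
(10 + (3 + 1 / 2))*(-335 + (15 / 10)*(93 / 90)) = -180063 / 40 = -4501.58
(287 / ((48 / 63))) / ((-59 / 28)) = -42189 / 236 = -178.77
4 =4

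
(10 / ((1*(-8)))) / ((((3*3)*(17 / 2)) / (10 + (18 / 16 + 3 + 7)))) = -845 / 2448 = -0.35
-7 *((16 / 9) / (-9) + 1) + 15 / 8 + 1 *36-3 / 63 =146105 / 4536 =32.21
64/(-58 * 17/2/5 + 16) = -320/413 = -0.77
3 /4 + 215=863 /4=215.75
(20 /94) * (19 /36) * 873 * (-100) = -460750 /47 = -9803.19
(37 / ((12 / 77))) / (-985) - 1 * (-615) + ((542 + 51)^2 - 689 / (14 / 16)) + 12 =29082144457 / 82740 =351488.33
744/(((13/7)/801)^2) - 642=23390097558/169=138402944.13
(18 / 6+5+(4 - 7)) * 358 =1790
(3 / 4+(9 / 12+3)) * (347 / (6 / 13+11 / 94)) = 1908153 / 707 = 2698.94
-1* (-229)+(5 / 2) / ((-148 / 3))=67769 / 296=228.95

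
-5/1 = -5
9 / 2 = 4.50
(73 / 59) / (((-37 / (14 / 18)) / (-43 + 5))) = 19418 / 19647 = 0.99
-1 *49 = -49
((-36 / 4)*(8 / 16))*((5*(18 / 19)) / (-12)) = 135 / 76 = 1.78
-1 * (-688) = 688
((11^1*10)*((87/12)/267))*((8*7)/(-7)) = -6380/267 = -23.90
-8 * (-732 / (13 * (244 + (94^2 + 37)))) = 0.05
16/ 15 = 1.07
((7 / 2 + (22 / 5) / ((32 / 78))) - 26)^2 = 221841 / 1600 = 138.65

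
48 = 48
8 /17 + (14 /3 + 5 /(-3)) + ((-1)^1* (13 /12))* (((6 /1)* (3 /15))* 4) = -147 /85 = -1.73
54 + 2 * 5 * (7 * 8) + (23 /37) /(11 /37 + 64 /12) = 383819 /625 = 614.11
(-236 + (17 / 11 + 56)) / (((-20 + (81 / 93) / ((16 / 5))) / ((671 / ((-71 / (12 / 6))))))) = -118785056 / 694735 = -170.98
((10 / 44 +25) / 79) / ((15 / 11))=37 / 158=0.23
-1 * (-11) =11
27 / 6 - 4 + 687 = 1375 / 2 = 687.50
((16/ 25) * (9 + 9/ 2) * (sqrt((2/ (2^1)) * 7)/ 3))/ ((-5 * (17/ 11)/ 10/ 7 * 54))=-616 * sqrt(7)/ 1275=-1.28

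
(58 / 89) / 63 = 58 / 5607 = 0.01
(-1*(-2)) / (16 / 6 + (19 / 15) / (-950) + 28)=1500 / 22999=0.07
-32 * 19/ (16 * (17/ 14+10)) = -532/ 157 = -3.39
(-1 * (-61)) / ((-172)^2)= 61 / 29584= 0.00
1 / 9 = 0.11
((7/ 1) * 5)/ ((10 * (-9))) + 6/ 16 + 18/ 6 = 215/ 72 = 2.99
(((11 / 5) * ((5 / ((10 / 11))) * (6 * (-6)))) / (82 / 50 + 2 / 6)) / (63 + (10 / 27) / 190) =-1675971 / 478336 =-3.50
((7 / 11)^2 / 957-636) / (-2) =73646843 / 231594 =318.00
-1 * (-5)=5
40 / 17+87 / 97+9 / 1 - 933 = -1518317 / 1649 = -920.75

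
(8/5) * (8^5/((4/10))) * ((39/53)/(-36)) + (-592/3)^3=-10999992320/1431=-7686926.85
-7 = -7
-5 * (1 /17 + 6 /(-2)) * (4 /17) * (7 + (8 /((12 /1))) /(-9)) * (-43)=-473000 /459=-1030.50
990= 990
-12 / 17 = -0.71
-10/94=-5/47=-0.11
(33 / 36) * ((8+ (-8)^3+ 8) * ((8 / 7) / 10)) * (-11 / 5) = 60016 / 525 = 114.32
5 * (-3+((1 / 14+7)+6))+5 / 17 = 12055 / 238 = 50.65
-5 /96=-0.05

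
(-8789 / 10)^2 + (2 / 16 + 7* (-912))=153216267 / 200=766081.34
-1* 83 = -83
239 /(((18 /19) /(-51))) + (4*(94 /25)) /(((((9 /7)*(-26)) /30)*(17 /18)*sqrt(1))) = -85397437 /6630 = -12880.46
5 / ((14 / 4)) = 10 / 7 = 1.43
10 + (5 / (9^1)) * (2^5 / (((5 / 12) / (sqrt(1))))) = 158 / 3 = 52.67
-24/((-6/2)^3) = 8/9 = 0.89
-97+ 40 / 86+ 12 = -3635 / 43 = -84.53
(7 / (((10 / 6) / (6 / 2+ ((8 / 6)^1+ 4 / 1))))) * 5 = 175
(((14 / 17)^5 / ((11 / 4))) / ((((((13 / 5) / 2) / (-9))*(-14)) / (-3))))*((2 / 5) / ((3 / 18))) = -99574272 / 203039551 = -0.49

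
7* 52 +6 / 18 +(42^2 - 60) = 6205 / 3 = 2068.33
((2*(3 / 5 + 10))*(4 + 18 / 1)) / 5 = 93.28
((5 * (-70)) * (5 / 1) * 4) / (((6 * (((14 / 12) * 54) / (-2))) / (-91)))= -91000 / 27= -3370.37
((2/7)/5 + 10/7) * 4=208/35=5.94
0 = 0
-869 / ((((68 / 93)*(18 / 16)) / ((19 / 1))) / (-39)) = 13307866 / 17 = 782815.65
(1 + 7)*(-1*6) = -48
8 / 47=0.17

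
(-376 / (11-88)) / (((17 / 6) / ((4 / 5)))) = 9024 / 6545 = 1.38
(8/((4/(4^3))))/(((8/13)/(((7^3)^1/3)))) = 71344/3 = 23781.33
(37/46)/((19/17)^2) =0.64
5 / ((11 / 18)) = 90 / 11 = 8.18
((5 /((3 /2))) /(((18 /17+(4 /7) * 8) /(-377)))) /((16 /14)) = -195.30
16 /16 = 1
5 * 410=2050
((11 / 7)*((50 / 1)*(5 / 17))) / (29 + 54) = 2750 / 9877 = 0.28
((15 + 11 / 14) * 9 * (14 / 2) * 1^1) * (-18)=-17901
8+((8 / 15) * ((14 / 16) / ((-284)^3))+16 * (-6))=-30236321287 / 343594560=-88.00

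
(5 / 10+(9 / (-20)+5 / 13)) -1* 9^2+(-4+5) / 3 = -62581 / 780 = -80.23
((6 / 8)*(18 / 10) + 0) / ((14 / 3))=81 / 280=0.29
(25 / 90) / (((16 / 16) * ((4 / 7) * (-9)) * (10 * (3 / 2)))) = -7 / 1944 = -0.00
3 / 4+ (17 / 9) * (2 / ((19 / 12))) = 715 / 228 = 3.14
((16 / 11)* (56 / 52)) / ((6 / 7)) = 1.83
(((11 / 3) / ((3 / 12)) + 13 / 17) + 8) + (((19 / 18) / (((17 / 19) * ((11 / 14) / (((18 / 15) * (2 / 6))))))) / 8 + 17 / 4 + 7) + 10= 753251 / 16830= 44.76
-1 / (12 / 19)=-19 / 12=-1.58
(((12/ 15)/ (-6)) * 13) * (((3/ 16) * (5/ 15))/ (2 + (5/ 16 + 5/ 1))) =-2/ 135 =-0.01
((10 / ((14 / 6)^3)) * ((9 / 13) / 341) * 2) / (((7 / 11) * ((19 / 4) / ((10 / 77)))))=194400 / 1415603189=0.00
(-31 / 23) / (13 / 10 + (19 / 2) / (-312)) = -96720 / 91103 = -1.06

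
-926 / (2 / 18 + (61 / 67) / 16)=-8934048 / 1621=-5511.44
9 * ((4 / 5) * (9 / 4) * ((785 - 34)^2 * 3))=137052243 / 5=27410448.60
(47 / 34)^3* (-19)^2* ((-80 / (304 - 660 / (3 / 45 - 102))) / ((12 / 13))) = -266.19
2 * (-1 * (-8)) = 16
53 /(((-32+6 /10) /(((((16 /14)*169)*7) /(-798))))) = 2.86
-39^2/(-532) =1521/532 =2.86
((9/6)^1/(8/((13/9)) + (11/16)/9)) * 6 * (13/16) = 13689/10511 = 1.30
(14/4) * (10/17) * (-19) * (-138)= 91770/17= 5398.24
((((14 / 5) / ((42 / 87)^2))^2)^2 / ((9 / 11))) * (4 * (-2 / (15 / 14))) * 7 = -5502710542571 / 4134375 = -1330965.51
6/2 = 3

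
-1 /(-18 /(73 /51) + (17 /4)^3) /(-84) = 1168 /6297837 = 0.00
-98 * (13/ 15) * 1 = -1274/ 15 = -84.93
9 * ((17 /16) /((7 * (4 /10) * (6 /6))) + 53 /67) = 10.53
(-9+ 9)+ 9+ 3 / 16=147 / 16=9.19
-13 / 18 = -0.72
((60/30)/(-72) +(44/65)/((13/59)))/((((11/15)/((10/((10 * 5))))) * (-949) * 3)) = -92611/317554380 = -0.00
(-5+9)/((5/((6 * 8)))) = 192/5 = 38.40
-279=-279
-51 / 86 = -0.59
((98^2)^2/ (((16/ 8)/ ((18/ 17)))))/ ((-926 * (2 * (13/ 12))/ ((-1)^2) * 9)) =-276710448/ 102323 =-2704.28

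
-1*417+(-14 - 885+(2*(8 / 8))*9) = -1298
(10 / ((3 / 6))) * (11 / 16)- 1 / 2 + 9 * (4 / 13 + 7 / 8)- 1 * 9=1549 / 104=14.89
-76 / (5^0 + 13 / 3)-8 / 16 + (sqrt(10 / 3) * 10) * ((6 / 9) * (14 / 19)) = -59 / 4 + 280 * sqrt(30) / 171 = -5.78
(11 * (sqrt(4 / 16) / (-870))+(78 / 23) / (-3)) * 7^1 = -318451 / 40020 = -7.96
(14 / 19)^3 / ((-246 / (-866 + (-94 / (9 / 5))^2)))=-206834488 / 68336217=-3.03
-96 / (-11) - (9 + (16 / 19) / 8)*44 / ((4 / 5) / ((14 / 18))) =-716239 / 1881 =-380.78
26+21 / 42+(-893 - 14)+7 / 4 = -3515 / 4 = -878.75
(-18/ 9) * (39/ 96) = -13/ 16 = -0.81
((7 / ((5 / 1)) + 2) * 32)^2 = 295936 / 25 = 11837.44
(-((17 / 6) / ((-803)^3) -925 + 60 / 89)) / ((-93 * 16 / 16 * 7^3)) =-255571833272443 / 8819926407905382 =-0.03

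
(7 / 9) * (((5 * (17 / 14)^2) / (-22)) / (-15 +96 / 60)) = 7225 / 371448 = 0.02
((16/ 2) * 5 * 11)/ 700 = 22/ 35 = 0.63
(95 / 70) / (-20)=-19 / 280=-0.07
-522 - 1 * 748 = -1270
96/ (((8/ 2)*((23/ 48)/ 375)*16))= 27000/ 23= 1173.91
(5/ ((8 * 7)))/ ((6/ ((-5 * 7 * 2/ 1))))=-25/ 24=-1.04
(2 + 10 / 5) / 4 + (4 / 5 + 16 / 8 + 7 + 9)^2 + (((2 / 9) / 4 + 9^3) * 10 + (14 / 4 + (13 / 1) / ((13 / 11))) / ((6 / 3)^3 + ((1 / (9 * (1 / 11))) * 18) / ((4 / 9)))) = 7645.25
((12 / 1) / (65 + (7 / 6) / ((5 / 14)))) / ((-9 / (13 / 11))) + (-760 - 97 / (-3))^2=13419616439 / 25344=529498.75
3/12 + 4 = 17/4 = 4.25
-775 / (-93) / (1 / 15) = 125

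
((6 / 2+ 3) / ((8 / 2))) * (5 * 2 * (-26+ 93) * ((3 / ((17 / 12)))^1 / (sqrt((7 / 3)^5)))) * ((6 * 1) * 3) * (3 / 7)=17583480 * sqrt(21) / 40817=1974.12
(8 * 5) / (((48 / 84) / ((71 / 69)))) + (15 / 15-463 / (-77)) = 419950 / 5313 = 79.04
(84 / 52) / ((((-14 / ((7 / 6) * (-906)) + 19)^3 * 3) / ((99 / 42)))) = 3442951 / 18644853942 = 0.00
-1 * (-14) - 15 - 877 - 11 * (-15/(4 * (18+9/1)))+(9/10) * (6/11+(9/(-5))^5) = -5525359693/6187500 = -892.99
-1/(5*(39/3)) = -1/65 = -0.02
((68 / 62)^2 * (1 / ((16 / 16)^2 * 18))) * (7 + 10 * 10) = 61846 / 8649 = 7.15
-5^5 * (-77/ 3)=240625/ 3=80208.33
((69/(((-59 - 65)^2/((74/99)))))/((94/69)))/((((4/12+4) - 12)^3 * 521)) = -999/95257564336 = -0.00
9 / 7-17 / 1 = -110 / 7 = -15.71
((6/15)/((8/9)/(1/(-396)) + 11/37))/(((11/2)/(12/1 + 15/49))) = -89244/35070035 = -0.00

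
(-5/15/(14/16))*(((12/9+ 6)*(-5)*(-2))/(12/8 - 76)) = 3520/9387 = 0.37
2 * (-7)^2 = 98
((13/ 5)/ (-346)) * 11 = -143/ 1730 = -0.08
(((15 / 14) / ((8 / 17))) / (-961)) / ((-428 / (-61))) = -15555 / 46066496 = -0.00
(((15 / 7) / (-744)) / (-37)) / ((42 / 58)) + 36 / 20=1.80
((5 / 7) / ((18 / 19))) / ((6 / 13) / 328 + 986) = 20254 / 26487153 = 0.00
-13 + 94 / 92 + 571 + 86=29671 / 46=645.02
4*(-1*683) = -2732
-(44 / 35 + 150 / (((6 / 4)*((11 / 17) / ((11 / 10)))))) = -5994 / 35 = -171.26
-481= -481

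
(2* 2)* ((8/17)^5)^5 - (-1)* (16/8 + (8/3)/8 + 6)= 8.33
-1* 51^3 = -132651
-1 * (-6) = 6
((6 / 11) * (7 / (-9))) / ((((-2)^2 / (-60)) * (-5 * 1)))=-14 / 11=-1.27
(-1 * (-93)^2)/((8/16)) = -17298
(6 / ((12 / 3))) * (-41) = -123 / 2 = -61.50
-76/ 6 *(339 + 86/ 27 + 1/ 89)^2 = -25694612030552/ 17323227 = -1483246.28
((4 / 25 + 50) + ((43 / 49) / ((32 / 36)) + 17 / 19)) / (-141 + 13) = -9690217 / 23833600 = -0.41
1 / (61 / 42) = 42 / 61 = 0.69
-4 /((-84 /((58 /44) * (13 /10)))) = 0.08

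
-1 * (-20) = 20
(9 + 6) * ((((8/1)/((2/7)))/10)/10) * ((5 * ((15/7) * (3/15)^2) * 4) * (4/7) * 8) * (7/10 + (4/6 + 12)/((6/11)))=787.38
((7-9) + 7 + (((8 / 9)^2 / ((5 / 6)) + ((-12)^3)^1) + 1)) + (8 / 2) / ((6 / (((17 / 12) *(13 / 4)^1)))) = -1855421 / 1080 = -1717.98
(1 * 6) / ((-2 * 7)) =-3 / 7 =-0.43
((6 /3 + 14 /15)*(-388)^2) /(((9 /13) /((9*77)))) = 6630559936 /15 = 442037329.07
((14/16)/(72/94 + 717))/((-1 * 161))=-47/6207240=-0.00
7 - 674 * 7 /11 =-4641 /11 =-421.91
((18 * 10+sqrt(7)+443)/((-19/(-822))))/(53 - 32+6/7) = 1918 * sqrt(7)/969+1194914/969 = 1238.38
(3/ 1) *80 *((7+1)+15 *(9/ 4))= 10020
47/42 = 1.12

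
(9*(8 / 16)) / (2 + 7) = 1 / 2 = 0.50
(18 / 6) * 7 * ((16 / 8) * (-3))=-126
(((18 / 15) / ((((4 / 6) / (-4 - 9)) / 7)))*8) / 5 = -6552 / 25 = -262.08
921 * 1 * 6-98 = 5428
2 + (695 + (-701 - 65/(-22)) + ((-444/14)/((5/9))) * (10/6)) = -14813/154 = -96.19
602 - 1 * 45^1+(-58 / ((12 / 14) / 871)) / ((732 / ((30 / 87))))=581101 / 1098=529.24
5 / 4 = 1.25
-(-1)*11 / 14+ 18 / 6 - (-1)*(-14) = -143 / 14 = -10.21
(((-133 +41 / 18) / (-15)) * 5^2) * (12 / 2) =11765 / 9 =1307.22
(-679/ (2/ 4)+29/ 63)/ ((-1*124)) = 85525/ 7812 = 10.95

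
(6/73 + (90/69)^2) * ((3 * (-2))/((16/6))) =-4.01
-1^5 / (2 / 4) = -2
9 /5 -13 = -56 /5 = -11.20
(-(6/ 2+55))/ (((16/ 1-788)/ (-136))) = -1972/ 193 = -10.22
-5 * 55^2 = -15125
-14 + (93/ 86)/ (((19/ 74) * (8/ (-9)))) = -122473/ 6536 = -18.74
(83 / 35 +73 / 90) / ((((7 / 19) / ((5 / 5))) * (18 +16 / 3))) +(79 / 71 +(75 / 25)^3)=41618629 / 1461180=28.48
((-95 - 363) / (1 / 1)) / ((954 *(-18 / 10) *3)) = 0.09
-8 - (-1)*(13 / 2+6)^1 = 9 / 2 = 4.50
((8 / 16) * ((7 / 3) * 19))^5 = 41615795893 / 7776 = 5351825.60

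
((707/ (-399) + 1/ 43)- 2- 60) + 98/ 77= -1684414/ 26961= -62.48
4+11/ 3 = 7.67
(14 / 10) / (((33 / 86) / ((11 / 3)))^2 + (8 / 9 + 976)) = 0.00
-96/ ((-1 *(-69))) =-32/ 23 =-1.39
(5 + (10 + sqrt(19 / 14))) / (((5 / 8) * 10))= 2 * sqrt(266) / 175 + 12 / 5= 2.59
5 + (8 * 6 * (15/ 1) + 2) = 727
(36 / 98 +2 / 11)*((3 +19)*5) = 2960 / 49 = 60.41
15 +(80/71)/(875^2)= 15.00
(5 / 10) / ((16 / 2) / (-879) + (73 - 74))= -879 / 1774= -0.50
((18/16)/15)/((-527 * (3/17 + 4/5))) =-3/20584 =-0.00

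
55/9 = 6.11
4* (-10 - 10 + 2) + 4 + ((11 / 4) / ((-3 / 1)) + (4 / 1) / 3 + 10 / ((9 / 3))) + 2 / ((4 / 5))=-247 / 4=-61.75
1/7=0.14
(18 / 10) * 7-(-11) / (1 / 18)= 1053 / 5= 210.60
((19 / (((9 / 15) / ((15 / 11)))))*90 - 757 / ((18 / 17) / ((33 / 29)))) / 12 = 5881351 / 22968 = 256.07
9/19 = 0.47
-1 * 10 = -10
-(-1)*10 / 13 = 10 / 13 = 0.77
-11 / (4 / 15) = -165 / 4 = -41.25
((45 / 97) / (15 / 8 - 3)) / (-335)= 8 / 6499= 0.00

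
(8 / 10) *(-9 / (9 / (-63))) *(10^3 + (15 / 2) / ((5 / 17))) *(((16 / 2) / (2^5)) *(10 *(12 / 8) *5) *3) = 5814585 / 2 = 2907292.50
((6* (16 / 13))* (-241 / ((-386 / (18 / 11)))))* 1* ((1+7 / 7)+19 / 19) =624672 / 27599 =22.63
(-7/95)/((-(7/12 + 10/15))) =28/475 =0.06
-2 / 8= -1 / 4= -0.25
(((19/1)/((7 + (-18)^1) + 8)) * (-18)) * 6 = 684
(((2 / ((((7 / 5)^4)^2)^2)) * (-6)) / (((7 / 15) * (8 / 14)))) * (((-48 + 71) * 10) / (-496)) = 789642333984375 / 8241766781261048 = 0.10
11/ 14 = 0.79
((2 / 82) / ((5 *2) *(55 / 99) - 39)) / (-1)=0.00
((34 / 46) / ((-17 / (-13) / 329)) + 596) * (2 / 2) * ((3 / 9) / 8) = 5995 / 184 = 32.58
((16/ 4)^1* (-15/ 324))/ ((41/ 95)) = -475/ 1107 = -0.43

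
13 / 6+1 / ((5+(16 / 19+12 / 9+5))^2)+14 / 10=25816261 / 7224540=3.57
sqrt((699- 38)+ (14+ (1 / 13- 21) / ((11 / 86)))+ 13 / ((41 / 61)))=2*sqrt(4561197069) / 5863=23.04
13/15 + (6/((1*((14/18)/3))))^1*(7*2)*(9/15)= 2929/15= 195.27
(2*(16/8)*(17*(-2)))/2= -68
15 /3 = 5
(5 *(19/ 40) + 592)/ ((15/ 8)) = 317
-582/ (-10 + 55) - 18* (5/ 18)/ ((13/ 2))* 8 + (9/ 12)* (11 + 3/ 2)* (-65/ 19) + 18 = -982849/ 29640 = -33.16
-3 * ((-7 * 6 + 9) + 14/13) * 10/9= 4150/39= 106.41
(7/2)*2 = 7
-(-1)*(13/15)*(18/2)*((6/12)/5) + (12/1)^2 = 7239/50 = 144.78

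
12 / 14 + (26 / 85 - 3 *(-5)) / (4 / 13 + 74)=1.06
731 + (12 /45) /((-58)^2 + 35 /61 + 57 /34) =731.00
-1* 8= -8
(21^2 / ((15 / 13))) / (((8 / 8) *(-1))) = -1911 / 5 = -382.20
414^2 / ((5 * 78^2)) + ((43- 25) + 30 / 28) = 292269 / 11830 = 24.71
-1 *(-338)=338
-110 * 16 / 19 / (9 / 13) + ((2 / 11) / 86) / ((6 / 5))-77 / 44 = -43854571 / 323532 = -135.55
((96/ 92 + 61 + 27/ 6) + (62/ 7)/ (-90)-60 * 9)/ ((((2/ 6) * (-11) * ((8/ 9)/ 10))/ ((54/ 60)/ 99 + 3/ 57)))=241410987/ 2691920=89.68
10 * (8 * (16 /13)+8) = 2320 /13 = 178.46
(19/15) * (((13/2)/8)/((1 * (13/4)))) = 19/60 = 0.32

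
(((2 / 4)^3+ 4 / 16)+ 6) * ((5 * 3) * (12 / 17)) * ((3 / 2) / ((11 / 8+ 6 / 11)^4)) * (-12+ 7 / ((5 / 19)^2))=2704431172608 / 4078653605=663.07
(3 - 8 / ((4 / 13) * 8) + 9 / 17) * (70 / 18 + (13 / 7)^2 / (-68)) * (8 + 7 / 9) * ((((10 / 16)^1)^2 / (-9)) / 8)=-4319089975 / 84569038848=-0.05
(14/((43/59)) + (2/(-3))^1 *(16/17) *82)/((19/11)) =-18.67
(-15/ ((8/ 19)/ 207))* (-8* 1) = 58995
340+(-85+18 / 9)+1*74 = 331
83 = 83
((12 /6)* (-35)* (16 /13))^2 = 1254400 /169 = 7422.49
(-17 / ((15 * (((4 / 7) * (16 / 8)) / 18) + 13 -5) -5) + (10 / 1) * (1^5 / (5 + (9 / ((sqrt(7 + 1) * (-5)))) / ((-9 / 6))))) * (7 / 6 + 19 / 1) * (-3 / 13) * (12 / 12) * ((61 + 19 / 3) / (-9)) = -2878497677 / 36154053 -611050 * sqrt(2) / 145197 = -85.57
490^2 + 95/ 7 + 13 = 1680886/ 7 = 240126.57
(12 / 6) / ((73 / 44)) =88 / 73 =1.21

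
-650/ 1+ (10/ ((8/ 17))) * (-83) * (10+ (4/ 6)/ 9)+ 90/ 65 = -6464284/ 351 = -18416.76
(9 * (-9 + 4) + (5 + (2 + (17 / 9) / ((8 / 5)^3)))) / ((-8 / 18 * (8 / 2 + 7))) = 172979 / 22528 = 7.68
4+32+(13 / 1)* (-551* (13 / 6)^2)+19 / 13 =-15719579 / 468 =-33588.84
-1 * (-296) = 296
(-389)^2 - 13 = 151308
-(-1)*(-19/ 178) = -19/ 178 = -0.11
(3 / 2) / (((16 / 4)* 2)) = 3 / 16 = 0.19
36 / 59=0.61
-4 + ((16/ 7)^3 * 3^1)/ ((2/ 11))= 66212/ 343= 193.04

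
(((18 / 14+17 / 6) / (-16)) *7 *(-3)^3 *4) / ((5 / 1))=1557 / 40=38.92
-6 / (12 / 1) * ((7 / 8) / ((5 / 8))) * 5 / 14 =-1 / 4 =-0.25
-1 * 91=-91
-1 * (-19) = 19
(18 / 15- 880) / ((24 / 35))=-15379 / 12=-1281.58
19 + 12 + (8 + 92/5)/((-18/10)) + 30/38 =976/57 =17.12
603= 603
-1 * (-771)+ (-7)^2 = 820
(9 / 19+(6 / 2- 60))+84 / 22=-11016 / 209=-52.71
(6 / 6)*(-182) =-182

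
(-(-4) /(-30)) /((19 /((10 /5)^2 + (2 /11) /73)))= -6428 /228855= -0.03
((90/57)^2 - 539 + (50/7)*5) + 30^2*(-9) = -21734203/2527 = -8600.79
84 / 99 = 28 / 33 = 0.85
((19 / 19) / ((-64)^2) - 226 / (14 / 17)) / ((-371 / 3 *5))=23605227 / 53186560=0.44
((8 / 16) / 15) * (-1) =-1 / 30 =-0.03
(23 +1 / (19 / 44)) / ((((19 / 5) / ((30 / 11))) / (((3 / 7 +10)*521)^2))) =104365630771350 / 194579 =536366364.16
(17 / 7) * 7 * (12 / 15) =68 / 5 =13.60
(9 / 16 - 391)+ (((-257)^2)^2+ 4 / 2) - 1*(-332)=69799525513 / 16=4362470344.56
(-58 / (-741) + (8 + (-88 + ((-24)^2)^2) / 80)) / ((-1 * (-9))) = 461.58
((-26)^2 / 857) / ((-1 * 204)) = -169 / 43707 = -0.00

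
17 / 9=1.89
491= 491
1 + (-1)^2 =2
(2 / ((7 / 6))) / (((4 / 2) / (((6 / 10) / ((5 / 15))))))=54 / 35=1.54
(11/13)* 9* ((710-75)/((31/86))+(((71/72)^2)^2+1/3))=16155114082613/1203351552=13425.10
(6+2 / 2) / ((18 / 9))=7 / 2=3.50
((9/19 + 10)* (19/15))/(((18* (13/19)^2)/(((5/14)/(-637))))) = -71839/81385668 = -0.00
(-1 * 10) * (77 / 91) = -110 / 13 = -8.46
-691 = -691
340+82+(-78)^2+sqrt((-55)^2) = 6561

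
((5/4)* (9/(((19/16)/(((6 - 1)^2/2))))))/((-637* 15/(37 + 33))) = -0.87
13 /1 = 13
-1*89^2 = -7921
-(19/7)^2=-361/49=-7.37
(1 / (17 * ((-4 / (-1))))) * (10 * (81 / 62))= 405 / 2108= 0.19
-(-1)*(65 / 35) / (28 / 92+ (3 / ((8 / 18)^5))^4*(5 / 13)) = 4273801697165312 / 792740576958195949362517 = 0.00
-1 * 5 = -5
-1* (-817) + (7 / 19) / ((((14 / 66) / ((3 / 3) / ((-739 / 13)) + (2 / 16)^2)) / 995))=731122153 / 898624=813.60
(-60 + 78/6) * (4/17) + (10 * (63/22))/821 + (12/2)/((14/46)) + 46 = 58775109/1074689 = 54.69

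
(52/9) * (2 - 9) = -364/9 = -40.44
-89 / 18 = -4.94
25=25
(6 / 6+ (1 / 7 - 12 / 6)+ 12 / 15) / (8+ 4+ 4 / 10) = -0.00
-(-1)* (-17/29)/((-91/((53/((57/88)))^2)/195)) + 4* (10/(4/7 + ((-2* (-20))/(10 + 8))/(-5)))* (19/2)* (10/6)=5890986095/439698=13397.80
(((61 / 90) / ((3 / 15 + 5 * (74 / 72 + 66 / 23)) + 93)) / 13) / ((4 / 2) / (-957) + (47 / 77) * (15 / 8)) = 5185488 / 12803627213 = 0.00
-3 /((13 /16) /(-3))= 11.08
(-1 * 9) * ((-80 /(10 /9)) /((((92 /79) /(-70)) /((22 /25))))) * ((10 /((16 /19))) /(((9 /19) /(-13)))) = 11170768.30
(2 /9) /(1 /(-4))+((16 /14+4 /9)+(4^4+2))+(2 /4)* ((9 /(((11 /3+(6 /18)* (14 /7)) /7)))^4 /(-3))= -25864812305 /3598686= -7187.29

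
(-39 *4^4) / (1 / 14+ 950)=-139776 / 13301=-10.51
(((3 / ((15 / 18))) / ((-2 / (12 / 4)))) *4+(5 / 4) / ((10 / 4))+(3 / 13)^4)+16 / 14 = -39894047 / 1999270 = -19.95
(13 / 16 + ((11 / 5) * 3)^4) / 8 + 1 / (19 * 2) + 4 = 366794359 / 1520000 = 241.31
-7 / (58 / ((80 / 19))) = -280 / 551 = -0.51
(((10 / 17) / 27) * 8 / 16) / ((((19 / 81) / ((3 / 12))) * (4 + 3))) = 15 / 9044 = 0.00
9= 9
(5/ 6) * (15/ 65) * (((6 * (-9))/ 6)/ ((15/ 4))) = -6/ 13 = -0.46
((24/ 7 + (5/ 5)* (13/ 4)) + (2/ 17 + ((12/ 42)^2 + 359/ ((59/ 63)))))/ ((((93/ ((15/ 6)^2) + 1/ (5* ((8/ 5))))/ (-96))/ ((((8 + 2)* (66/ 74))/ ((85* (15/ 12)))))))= -19441875847680/ 92771302463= -209.57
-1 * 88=-88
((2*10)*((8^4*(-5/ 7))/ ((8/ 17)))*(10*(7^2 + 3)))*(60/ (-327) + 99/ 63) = -479311872000/ 5341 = -89741971.92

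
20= 20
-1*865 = -865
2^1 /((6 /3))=1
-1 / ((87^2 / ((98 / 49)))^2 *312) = -1 / 4468601358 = -0.00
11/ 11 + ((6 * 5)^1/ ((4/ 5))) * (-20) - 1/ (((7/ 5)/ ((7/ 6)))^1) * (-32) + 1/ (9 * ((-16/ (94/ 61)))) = -3172535/ 4392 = -722.34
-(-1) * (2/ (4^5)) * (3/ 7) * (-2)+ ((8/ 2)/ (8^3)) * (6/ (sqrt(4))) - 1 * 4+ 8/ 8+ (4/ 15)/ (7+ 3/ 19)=-1343911/ 456960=-2.94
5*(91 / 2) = 455 / 2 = 227.50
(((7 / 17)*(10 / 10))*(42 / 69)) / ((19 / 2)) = 196 / 7429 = 0.03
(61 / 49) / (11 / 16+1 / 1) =976 / 1323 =0.74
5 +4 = 9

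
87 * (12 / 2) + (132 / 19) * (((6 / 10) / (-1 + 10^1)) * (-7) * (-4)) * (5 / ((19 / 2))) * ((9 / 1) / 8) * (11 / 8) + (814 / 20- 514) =106961 / 1805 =59.26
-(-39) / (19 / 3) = 6.16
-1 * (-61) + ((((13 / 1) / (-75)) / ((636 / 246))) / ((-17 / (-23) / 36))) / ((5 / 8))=55.78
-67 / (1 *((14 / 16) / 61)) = -32696 / 7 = -4670.86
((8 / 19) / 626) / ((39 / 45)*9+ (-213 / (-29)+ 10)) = 290 / 10841381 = 0.00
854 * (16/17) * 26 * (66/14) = 1674816/17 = 98518.59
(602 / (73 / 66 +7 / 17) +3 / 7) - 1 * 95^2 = -8627.95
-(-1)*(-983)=-983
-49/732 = -0.07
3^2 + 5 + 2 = 16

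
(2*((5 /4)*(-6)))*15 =-225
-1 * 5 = -5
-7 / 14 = -0.50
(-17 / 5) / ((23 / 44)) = -748 / 115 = -6.50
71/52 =1.37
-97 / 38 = -2.55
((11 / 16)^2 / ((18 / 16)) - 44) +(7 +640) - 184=120793 / 288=419.42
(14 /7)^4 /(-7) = -16 /7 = -2.29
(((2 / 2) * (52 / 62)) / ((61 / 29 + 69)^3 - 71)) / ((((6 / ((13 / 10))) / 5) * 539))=4121741 / 878783525860086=0.00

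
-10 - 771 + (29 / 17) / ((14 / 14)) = -13248 / 17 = -779.29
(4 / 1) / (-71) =-4 / 71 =-0.06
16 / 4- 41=-37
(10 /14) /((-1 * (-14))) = 5 /98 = 0.05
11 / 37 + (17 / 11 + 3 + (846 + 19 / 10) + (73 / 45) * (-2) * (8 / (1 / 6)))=1702097 / 2442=697.01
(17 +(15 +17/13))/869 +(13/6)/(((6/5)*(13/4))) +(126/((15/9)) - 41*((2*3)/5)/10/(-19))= 3692264659/48294675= 76.45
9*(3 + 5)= 72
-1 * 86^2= -7396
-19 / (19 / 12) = -12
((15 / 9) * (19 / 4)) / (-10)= -19 / 24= -0.79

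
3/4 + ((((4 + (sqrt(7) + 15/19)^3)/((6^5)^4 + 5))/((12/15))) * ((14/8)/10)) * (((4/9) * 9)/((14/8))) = 1601 * sqrt(7)/1319873196862736141 + 75232772221176249089/100310362961567946716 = 0.75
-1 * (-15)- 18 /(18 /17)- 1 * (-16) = 14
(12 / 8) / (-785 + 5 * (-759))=-3 / 9160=-0.00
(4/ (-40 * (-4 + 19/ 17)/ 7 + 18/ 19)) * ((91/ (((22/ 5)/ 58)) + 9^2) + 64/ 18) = 294.89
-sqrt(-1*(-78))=-sqrt(78)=-8.83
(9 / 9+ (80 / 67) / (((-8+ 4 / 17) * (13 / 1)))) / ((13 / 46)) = 1306538 / 373659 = 3.50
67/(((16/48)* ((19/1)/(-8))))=-1608/19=-84.63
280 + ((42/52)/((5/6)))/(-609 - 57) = 1346793/4810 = 280.00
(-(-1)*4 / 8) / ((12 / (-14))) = -7 / 12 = -0.58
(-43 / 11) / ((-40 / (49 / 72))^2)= -103243 / 91238400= -0.00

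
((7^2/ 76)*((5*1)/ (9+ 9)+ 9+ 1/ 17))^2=19598040049/ 540841536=36.24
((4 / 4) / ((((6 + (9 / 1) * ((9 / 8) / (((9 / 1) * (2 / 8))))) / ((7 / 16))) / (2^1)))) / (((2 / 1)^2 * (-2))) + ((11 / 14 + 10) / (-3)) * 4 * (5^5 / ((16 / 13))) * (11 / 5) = -17994169 / 224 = -80331.11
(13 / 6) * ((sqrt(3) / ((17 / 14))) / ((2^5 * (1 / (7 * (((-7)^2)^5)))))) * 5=899683668065 * sqrt(3) / 1632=954839352.84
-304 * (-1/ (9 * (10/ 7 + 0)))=23.64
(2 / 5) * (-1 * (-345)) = 138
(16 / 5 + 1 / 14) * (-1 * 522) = -59769 / 35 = -1707.69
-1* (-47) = 47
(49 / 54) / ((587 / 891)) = 1617 / 1174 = 1.38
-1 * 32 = -32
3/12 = 1/4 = 0.25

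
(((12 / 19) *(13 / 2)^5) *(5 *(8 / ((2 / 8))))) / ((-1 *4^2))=-5569395 / 76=-73281.51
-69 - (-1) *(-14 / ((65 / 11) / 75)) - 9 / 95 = -304782 / 1235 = -246.79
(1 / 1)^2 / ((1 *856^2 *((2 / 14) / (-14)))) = -49 / 366368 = -0.00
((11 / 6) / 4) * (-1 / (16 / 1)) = -0.03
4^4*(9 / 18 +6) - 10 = 1654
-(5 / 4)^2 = -25 / 16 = -1.56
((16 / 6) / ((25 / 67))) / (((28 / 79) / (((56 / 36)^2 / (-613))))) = -296408 / 3723975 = -0.08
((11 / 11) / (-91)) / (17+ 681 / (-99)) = -33 / 30394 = -0.00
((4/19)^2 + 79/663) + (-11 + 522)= 122343400/239343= 511.16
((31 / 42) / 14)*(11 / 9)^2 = 3751 / 47628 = 0.08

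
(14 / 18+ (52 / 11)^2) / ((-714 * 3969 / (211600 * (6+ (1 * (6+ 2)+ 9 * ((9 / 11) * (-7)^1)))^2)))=-9274642033400 / 3810364173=-2434.06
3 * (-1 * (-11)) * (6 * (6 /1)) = 1188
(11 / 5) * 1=11 / 5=2.20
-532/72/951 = -133/17118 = -0.01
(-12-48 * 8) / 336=-33 / 28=-1.18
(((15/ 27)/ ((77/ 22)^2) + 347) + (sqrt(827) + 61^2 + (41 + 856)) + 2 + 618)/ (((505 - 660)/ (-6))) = 6 * sqrt(827)/ 155 + 985202/ 4557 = 217.31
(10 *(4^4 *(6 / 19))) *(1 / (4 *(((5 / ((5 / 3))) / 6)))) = 7680 / 19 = 404.21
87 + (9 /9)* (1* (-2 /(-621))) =54029 /621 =87.00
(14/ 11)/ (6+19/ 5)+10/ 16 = 465/ 616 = 0.75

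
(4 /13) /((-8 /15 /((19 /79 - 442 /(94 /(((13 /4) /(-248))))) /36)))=-0.00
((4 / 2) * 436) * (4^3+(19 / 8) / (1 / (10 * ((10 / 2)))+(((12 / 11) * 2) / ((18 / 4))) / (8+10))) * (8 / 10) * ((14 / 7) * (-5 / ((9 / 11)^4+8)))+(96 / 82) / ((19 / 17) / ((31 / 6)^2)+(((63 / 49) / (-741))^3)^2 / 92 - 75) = -8185124053221330791392237419151191279536 / 86495089427884026853228502195832329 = -94631.08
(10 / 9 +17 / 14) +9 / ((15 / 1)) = 1843 / 630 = 2.93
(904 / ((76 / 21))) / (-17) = -4746 / 323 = -14.69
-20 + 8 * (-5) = -60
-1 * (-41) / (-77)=-41 / 77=-0.53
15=15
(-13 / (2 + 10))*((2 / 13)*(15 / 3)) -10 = -65 / 6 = -10.83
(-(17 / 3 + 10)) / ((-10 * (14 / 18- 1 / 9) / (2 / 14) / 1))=47 / 140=0.34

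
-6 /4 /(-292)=3 /584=0.01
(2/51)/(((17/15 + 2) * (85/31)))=62/13583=0.00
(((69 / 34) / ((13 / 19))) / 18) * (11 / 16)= 4807 / 42432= 0.11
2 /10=1 /5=0.20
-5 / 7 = -0.71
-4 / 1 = -4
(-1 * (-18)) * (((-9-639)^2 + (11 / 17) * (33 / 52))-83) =3340099143 / 442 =7556785.39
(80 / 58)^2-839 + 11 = -694748 / 841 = -826.10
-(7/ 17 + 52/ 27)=-1073/ 459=-2.34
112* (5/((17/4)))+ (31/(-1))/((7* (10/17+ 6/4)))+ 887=8589625/8449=1016.64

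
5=5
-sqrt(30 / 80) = -sqrt(6) / 4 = -0.61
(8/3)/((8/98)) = 98/3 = 32.67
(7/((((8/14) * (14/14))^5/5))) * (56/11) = 4117715/1408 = 2924.51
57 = 57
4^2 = 16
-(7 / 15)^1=-0.47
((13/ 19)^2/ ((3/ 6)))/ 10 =169/ 1805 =0.09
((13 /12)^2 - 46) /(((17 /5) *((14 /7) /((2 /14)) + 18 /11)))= -355025 /421056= -0.84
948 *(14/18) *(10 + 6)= 35392/3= 11797.33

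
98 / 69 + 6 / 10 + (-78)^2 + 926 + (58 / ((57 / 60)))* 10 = 49965793 / 6555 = 7622.55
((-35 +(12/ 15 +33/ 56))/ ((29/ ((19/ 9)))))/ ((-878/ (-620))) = -1847693/ 1069404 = -1.73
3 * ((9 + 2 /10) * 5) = 138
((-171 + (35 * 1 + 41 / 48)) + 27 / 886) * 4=-2873093 / 5316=-540.46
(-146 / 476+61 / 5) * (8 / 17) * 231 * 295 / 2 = 55111782 / 289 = 190698.21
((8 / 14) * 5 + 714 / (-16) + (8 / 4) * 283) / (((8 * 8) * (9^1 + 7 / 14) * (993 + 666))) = 29357 / 56485632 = 0.00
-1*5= -5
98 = 98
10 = 10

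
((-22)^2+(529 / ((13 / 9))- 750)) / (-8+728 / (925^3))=-1031263421875 / 82311115536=-12.53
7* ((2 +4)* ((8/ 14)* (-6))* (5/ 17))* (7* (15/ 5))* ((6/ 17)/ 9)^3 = -4480/ 83521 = -0.05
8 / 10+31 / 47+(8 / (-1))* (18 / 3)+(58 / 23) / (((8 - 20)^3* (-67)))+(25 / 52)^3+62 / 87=-1822705715315233 / 39869638136640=-45.72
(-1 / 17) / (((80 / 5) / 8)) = -0.03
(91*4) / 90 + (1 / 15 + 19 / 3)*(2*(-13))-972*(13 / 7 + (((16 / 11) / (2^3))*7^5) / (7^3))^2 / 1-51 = -30116845669 / 266805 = -112879.61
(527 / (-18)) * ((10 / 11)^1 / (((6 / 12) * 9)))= -5270 / 891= -5.91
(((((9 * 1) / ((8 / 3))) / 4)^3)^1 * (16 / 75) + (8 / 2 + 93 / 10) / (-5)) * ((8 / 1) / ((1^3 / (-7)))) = 141.78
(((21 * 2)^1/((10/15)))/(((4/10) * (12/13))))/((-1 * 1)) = -170.62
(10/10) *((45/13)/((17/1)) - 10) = -2165/221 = -9.80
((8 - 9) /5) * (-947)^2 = -896809 /5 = -179361.80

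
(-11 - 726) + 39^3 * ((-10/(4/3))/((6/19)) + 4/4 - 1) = -5638253/4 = -1409563.25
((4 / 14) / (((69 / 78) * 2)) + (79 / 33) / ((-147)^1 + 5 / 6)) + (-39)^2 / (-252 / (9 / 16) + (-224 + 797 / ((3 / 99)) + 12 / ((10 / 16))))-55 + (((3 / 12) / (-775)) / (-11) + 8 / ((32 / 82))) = -2352892468169697 / 68606337407300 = -34.30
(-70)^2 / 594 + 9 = 5123 / 297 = 17.25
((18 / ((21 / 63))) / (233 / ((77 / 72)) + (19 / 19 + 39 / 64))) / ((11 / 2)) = 48384 / 1081595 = 0.04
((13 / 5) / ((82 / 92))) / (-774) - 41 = -3253034 / 79335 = -41.00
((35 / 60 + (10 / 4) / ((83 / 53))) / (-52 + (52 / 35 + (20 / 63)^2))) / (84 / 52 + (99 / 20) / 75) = -7778964375 / 302506880264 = -0.03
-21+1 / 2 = -41 / 2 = -20.50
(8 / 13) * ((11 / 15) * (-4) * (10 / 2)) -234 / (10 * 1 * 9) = -2267 / 195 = -11.63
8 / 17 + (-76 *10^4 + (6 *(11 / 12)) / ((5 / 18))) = -64598277 / 85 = -759979.73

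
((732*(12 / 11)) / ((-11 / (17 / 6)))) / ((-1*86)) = 12444 / 5203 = 2.39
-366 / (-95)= 3.85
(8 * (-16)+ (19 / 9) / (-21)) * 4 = -96844 / 189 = -512.40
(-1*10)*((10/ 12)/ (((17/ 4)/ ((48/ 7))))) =-13.45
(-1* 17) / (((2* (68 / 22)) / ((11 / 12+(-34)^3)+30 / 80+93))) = 10351363 / 96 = 107826.70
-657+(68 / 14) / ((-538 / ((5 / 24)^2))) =-712587881 / 1084608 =-657.00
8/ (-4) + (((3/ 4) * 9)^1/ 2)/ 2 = -5/ 16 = -0.31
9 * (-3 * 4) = -108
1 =1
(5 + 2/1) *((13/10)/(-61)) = -91/610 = -0.15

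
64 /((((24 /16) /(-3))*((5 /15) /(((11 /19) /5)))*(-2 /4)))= 8448 /95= 88.93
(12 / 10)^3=216 / 125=1.73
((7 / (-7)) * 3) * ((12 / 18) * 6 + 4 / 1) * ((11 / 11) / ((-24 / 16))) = 16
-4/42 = -2/21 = -0.10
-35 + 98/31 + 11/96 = -31.72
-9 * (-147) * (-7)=-9261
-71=-71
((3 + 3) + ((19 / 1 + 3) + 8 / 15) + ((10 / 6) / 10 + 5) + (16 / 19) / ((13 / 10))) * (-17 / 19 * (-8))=5769052 / 23465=245.86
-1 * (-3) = 3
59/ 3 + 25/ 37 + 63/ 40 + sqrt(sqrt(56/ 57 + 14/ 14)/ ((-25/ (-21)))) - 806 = -3481327/ 4440 + 19^(3/ 4) *339^(1/ 4) *sqrt(7)/ 95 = -783.00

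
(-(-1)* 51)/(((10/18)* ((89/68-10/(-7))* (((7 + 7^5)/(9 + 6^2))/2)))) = 280908/1564903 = 0.18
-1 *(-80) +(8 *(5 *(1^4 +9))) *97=38880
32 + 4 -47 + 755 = 744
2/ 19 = 0.11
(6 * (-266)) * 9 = -14364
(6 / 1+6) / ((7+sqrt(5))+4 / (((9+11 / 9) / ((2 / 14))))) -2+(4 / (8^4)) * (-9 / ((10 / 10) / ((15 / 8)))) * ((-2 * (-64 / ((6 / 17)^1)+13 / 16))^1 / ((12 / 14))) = -1072857730235 / 152160305152 -311052 * sqrt(5) / 1160891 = -7.65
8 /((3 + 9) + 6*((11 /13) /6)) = 104 /167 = 0.62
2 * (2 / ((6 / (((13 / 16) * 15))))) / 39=5 / 24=0.21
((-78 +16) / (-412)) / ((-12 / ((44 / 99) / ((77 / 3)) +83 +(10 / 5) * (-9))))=-465589 / 571032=-0.82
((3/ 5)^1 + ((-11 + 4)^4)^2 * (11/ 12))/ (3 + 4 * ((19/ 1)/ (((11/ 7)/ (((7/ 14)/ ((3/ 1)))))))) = 3487705001/ 7300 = 477767.81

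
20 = 20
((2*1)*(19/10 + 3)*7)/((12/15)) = 343/4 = 85.75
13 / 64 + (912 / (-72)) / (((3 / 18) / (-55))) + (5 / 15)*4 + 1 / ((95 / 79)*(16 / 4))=76275017 / 18240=4181.74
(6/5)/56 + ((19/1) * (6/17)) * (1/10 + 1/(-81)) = 39149/64260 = 0.61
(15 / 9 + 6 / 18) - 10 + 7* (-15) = -113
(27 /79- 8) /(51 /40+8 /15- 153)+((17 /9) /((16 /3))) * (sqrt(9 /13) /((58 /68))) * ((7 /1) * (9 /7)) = 72600 /1433297+2601 * sqrt(13) /3016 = 3.16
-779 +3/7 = -5450/7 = -778.57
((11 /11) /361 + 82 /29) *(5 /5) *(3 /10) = 88893 /104690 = 0.85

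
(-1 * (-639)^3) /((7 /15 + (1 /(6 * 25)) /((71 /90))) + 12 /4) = 277876731735 /3701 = 75081527.08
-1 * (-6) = 6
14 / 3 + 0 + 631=1907 / 3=635.67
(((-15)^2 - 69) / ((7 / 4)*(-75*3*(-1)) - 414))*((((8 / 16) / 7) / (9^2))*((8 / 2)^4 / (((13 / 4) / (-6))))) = 16384 / 5103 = 3.21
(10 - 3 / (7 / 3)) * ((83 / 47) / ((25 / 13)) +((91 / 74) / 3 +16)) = 275723843 / 1825950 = 151.00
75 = 75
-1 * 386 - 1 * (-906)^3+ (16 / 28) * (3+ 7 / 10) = 743677032.11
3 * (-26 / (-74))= 39 / 37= 1.05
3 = 3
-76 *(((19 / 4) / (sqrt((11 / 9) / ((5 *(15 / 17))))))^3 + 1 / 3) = -55883.63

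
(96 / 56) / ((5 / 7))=12 / 5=2.40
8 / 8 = 1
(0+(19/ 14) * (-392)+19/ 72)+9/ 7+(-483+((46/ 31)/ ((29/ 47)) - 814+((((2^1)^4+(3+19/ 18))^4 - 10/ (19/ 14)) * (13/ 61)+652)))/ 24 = 16158187046454083/ 18375638133888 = 879.33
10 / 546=5 / 273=0.02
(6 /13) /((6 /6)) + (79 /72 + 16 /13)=2611 /936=2.79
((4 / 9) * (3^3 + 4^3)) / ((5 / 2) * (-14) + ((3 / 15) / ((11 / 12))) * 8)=-20020 / 16461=-1.22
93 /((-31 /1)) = -3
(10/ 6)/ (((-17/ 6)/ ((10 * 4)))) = -400/ 17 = -23.53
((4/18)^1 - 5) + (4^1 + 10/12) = 1/18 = 0.06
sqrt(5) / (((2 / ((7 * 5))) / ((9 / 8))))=44.02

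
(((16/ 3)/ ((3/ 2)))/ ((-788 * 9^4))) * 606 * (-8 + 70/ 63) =100192/ 34897959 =0.00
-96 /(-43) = 2.23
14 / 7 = 2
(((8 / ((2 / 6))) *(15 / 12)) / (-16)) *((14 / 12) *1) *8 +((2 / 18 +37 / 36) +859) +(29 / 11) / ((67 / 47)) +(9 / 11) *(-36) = 21624475 / 26532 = 815.03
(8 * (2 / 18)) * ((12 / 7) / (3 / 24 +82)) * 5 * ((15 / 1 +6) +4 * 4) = 3.43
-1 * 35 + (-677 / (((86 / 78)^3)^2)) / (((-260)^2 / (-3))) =-88456795297961 / 2528545219600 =-34.98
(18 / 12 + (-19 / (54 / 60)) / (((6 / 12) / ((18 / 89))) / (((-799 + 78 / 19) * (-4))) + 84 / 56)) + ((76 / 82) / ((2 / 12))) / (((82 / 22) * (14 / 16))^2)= -110585172271 / 9181793462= -12.04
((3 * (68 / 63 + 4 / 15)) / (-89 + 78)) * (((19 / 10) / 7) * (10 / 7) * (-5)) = 8056 / 11319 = 0.71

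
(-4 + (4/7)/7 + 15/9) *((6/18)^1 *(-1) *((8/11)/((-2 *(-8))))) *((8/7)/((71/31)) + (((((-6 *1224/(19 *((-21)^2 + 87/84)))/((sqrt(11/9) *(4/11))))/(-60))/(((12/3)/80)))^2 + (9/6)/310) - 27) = -146485373550513399971/165328350328589845320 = -0.89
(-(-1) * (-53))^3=-148877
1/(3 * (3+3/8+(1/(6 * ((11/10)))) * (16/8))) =88/971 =0.09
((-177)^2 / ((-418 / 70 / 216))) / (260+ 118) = -626580 / 209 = -2997.99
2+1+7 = 10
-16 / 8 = -2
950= 950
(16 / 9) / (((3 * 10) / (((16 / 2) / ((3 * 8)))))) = 8 / 405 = 0.02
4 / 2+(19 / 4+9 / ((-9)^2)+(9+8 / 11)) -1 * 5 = 4589 / 396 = 11.59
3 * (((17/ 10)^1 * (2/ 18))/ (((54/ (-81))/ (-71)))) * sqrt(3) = 1207 * sqrt(3)/ 20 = 104.53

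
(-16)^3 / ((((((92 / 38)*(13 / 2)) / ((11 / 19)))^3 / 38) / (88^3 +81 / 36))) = -141179308509184 / 26730899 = -5281502.45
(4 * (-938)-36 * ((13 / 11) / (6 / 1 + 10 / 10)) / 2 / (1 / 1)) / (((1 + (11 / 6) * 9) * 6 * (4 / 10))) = -144569 / 1617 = -89.41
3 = 3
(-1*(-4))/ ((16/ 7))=7/ 4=1.75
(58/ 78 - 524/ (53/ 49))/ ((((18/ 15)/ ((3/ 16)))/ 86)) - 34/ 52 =-214984429/ 33072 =-6500.50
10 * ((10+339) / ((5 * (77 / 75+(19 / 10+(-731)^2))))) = 104700 / 80154589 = 0.00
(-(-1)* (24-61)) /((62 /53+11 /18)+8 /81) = -317682 /16139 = -19.68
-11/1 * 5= -55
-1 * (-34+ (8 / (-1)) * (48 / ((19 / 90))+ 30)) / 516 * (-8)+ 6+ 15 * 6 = 155764 / 2451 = 63.55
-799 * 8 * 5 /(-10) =3196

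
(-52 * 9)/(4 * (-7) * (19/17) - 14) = 3978/385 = 10.33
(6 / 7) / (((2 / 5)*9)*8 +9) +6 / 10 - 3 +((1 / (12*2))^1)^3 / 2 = -16103179 / 6773760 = -2.38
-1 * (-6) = 6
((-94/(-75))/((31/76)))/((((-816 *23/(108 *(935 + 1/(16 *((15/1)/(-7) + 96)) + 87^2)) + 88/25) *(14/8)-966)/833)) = -542836459582/203573172213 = -2.67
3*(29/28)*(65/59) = 5655/1652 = 3.42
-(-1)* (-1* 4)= -4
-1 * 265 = -265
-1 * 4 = -4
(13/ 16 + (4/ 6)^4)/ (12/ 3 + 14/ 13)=1547/ 7776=0.20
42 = 42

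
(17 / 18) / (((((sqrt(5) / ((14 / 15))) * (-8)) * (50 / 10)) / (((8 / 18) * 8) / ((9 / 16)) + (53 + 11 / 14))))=-1158737 * sqrt(5) / 4374000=-0.59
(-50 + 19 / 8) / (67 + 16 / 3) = -1143 / 1736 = -0.66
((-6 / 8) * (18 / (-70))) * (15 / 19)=81 / 532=0.15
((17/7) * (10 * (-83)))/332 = -85/14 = -6.07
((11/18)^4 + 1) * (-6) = -119617/17496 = -6.84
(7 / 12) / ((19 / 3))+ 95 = 7227 / 76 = 95.09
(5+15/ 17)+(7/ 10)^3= 105831/ 17000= 6.23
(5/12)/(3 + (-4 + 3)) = 0.21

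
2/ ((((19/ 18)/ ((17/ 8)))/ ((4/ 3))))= 102/ 19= 5.37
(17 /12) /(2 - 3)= -17 /12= -1.42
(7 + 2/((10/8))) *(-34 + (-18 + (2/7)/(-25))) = -391386/875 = -447.30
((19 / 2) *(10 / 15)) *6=38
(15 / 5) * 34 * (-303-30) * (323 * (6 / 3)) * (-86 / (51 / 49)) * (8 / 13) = 14504116032 / 13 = 1115701233.23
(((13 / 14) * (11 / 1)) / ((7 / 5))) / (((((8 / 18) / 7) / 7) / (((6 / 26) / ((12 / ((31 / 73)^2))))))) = 475695 / 170528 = 2.79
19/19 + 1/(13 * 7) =1.01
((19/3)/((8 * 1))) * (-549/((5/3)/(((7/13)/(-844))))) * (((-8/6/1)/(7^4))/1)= -0.00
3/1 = 3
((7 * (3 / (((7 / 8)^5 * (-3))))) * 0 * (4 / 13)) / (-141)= 0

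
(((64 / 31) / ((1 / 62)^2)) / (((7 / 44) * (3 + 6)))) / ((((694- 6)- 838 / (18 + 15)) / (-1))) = -1920512 / 229593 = -8.36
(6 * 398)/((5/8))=19104/5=3820.80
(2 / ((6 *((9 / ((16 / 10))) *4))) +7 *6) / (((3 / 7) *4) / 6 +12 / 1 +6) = 4963 / 2160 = 2.30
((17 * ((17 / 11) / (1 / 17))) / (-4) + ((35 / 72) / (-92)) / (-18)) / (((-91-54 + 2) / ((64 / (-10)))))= -146446319 / 29304990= -5.00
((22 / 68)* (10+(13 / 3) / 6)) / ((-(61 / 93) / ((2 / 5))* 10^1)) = -65813 / 311100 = -0.21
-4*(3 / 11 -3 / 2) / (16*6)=9 / 176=0.05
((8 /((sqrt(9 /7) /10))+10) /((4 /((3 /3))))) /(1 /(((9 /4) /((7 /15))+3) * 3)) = 3285 /56+1095 * sqrt(7) /7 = 472.53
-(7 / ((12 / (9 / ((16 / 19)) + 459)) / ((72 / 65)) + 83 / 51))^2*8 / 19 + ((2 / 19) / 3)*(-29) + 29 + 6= 24094887333809 / 912373423473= 26.41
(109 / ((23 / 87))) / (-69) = -3161 / 529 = -5.98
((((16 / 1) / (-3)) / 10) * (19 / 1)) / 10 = -1.01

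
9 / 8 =1.12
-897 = -897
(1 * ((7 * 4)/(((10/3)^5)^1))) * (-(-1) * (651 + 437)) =231336/3125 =74.03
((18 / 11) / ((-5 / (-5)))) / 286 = 9 / 1573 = 0.01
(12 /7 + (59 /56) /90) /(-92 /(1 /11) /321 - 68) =-930793 /38371200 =-0.02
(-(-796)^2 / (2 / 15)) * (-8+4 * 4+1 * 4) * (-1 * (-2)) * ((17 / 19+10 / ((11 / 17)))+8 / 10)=-408781164096 / 209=-1955890737.30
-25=-25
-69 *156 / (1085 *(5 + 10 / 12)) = -64584 / 37975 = -1.70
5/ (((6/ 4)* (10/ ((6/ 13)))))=2/ 13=0.15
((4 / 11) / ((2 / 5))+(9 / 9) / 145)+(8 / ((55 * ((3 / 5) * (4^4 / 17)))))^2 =148152241 / 161694720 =0.92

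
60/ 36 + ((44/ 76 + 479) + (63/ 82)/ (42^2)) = 62981633/ 130872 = 481.25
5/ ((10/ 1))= 1/ 2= 0.50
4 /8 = 1 /2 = 0.50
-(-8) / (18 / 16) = 64 / 9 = 7.11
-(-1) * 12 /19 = 12 /19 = 0.63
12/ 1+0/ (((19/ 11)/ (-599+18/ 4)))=12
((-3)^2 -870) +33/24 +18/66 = -75623/88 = -859.35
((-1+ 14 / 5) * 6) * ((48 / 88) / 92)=81 / 1265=0.06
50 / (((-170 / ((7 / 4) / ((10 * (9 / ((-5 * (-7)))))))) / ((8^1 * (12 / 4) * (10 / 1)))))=-48.04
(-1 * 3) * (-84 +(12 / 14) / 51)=29982 / 119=251.95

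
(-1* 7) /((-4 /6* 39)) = 0.27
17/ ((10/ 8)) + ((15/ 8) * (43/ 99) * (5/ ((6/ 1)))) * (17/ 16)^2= 29127647/ 2027520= 14.37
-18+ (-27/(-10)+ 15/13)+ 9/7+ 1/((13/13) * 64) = -374041/29120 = -12.84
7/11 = 0.64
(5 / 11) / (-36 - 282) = -5 / 3498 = -0.00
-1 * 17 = -17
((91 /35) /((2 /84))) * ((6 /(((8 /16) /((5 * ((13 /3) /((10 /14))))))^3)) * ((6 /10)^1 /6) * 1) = 1097199376 /75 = 14629325.01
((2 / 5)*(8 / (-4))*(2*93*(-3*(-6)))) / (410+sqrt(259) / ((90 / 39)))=-988329600 / 151246229+1044576*sqrt(259) / 151246229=-6.42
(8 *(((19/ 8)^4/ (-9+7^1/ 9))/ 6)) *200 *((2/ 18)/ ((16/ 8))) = -3258025/ 56832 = -57.33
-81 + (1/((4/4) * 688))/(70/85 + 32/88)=-12371429/152736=-81.00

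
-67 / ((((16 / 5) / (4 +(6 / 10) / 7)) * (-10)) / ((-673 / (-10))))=6448013 / 11200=575.72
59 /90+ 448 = 40379 /90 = 448.66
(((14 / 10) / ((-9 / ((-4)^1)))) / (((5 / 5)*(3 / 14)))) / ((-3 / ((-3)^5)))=235.20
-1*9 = -9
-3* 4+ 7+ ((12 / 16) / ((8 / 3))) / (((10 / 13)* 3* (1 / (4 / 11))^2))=-12061 / 2420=-4.98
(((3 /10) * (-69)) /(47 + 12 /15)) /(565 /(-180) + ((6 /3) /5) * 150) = -162 /21271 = -0.01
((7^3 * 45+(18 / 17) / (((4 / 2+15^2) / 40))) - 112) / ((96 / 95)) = 15163.57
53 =53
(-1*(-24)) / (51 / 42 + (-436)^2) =336 / 2661361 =0.00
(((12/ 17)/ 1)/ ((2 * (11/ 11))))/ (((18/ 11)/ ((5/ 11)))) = 5/ 51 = 0.10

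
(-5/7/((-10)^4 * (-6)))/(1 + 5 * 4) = 1/1764000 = 0.00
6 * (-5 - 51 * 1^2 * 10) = -3090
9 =9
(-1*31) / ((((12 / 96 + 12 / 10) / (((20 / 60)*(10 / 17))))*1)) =-12400 / 2703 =-4.59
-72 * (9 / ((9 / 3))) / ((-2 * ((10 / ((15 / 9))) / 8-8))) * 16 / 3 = -2304 / 29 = -79.45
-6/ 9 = -2/ 3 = -0.67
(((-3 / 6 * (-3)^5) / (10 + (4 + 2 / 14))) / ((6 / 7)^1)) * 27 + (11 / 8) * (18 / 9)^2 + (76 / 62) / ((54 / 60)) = 3406291 / 12276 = 277.48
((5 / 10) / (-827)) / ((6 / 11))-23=-228263 / 9924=-23.00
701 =701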